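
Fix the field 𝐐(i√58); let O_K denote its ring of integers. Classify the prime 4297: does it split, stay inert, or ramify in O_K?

p splits

-58 mod 4 = 2, hence disc K = 4·(-58) = -232 and O_K = ℤ[√-58].
Since gcd(4297, -232) = 1 the prime 4297 does not ramify.
Euler's criterion: (-58)^2148 mod 4297 = 1. Thus (-58|4297) = 1.
d is a quadratic residue mod p, hence 4297 splits in O_K.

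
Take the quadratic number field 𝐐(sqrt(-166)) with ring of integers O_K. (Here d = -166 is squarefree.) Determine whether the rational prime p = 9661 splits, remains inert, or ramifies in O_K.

Since -166 ≢ 1 mod 4, the ring of integers is ℤ[√-166] with discriminant 4·(-166) = -664.
9661 ∤ -664, so 9661 is unramified.
Compute (-166/9661) via Euler: 9495^((9661-1)/2) mod 9661 = 9660, so (-166/9661) = -1.
Legendre symbol -1 ⇒ 9661 is inert.

p is inert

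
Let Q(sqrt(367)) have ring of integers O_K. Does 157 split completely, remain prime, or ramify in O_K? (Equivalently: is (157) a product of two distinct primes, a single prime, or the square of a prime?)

Since 367 ≢ 1 mod 4, the ring of integers is ℤ[√367] with discriminant 4·367 = 1468.
disc(K) = 1468 is not divisible by 157; 157 is unramified.
(367/157) = 53^78 mod 157 = 156, giving Legendre symbol -1.
d is a non-residue mod p, hence 157 remains inert in O_K.

157 remains inert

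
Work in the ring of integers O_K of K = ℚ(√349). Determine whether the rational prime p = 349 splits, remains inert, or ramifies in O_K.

Since 349 ≡ 1 mod 4, the ring of integers is ℤ[(1+√349)/2] with discriminant 349.
disc(K) = 349 = 349·1, so p = 349 is ramified.

349 is ramified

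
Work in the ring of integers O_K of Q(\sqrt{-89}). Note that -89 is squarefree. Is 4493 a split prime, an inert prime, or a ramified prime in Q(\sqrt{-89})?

inert

-89 mod 4 = 3, hence disc K = 4·(-89) = -356 and O_K = ℤ[√-89].
4493 ∤ -356, so 4493 is unramified.
Legendre symbol by Euler's criterion: (-89/4493) ≡ (-89)^2246 ≡ 4492 (mod 4493), i.e. (-89/4493) = -1.
d is a non-residue mod p, hence 4493 remains inert in O_K.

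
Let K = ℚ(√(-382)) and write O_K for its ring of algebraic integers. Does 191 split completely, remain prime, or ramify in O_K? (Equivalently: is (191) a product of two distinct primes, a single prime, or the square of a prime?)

Since -382 ≢ 1 mod 4, the ring of integers is ℤ[√-382] with discriminant 4·(-382) = -1528.
191 divides disc(K) = -1528, so 191 ramifies.

ramifies in O_K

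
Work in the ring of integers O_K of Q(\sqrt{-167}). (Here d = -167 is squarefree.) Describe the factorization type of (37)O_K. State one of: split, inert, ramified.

-167 mod 4 = 1, hence disc K = -167 and O_K = ℤ[(1+√-167)/2].
disc(K) = -167 is not divisible by 37; 37 is unramified.
(-167/37) = 18^18 mod 37 = 36, giving Legendre symbol -1.
(-167/37) = -1, so 37 is inert.

remains prime (inert)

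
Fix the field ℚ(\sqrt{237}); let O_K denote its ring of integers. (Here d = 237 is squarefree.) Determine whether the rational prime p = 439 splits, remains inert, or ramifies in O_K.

d = 237 ≡ 1 (mod 4), so O_K = ℤ[(1+√237)/2] and disc(K) = d = 237.
Since gcd(439, 237) = 1 the prime 439 does not ramify.
Legendre symbol by Euler's criterion: (237/439) ≡ 237^219 ≡ 1 (mod 439), i.e. (237/439) = 1.
Legendre symbol 1 ⇒ 439 is split.

p splits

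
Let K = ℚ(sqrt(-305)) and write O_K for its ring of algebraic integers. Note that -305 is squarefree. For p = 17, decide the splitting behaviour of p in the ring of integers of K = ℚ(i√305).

p splits

d = -305 ≡ 3 (mod 4), so O_K = ℤ[√-305] and disc(K) = 4d = -1220.
Since gcd(17, -1220) = 1 the prime 17 does not ramify.
Euler's criterion: (-305)^8 mod 17 = 1. Thus (-305|17) = 1.
(-305/17) = 1, so 17 splits.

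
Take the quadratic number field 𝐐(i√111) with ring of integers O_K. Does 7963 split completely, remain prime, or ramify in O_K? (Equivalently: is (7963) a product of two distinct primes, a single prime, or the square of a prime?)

Since -111 ≡ 1 mod 4, the ring of integers is ℤ[(1+√-111)/2] with discriminant -111.
disc(K) = -111 is not divisible by 7963; 7963 is unramified.
Compute (-111/7963) via Euler: 7852^((7963-1)/2) mod 7963 = 7962, so (-111/7963) = -1.
Legendre symbol -1 ⇒ 7963 is inert.

7963 remains inert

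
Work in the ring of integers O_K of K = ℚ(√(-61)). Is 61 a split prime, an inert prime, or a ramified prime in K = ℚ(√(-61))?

-61 mod 4 = 3, hence disc K = 4·(-61) = -244 and O_K = ℤ[√-61].
disc(K) = -244 = 61·(-4), so p = 61 is ramified.

ramified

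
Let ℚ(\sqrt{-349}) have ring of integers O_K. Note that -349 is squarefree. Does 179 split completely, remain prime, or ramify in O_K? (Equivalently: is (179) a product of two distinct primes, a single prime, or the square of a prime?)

splits completely

Since -349 ≢ 1 mod 4, the ring of integers is ℤ[√-349] with discriminant 4·(-349) = -1396.
179 ∤ -1396, so 179 is unramified.
(-349/179) = 9^89 mod 179 = 1, giving Legendre symbol 1.
Legendre symbol 1 ⇒ 179 is split.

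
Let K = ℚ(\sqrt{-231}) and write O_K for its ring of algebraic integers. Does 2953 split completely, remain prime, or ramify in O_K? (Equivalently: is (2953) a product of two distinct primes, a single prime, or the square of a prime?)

p is inert

d = -231 ≡ 1 (mod 4), so O_K = ℤ[(1+√-231)/2] and disc(K) = d = -231.
disc(K) = -231 is not divisible by 2953; 2953 is unramified.
Euler's criterion: (-231)^1476 mod 2953 = 2952. Thus (-231|2953) = -1.
Legendre symbol -1 ⇒ 2953 is inert.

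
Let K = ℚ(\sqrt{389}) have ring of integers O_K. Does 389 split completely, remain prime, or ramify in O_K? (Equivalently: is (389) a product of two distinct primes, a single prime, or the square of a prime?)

Since 389 ≡ 1 mod 4, the ring of integers is ℤ[(1+√389)/2] with discriminant 389.
disc(K) = 389 = 389·1, so p = 389 is ramified.

ramifies in O_K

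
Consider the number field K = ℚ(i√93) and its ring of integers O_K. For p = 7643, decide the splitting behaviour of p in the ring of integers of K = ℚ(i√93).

d = -93 ≡ 3 (mod 4), so O_K = ℤ[√-93] and disc(K) = 4d = -372.
Since gcd(7643, -372) = 1 the prime 7643 does not ramify.
Compute (-93/7643) via Euler: 7550^((7643-1)/2) mod 7643 = 7642, so (-93/7643) = -1.
Legendre symbol -1 ⇒ 7643 is inert.

p is inert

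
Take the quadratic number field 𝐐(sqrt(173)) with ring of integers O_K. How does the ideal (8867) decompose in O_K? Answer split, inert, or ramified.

d = 173 ≡ 1 (mod 4), so O_K = ℤ[(1+√173)/2] and disc(K) = d = 173.
disc(K) = 173 is not divisible by 8867; 8867 is unramified.
Legendre symbol by Euler's criterion: (173/8867) ≡ 173^4433 ≡ 8866 (mod 8867), i.e. (173/8867) = -1.
Legendre symbol -1 ⇒ 8867 is inert.

inert — (8867) stays prime in O_K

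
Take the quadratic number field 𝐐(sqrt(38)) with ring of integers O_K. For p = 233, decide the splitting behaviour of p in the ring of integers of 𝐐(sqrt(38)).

split — (233) = 𝔭₁𝔭₂ with 𝔭₁ ≠ 𝔭₂

Since 38 ≢ 1 mod 4, the ring of integers is ℤ[√38] with discriminant 4·38 = 152.
Since gcd(233, 152) = 1 the prime 233 does not ramify.
(38/233) = 38^116 mod 233 = 1, giving Legendre symbol 1.
Legendre symbol 1 ⇒ 233 is split.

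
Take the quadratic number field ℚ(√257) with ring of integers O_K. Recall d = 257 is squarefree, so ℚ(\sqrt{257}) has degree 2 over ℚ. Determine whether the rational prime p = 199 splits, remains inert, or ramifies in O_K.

split — (199) = 𝔭₁𝔭₂ with 𝔭₁ ≠ 𝔭₂

257 mod 4 = 1, hence disc K = 257 and O_K = ℤ[(1+√257)/2].
Since gcd(199, 257) = 1 the prime 199 does not ramify.
Euler's criterion: 257^99 mod 199 = 1. Thus (257|199) = 1.
d is a quadratic residue mod p, hence 199 splits in O_K.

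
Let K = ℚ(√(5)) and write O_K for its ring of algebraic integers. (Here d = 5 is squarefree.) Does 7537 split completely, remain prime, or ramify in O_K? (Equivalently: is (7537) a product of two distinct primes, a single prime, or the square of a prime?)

d = 5 ≡ 1 (mod 4), so O_K = ℤ[(1+√5)/2] and disc(K) = d = 5.
Since gcd(7537, 5) = 1 the prime 7537 does not ramify.
Compute (5/7537) via Euler: 5^((7537-1)/2) mod 7537 = 7536, so (5/7537) = -1.
(5/7537) = -1, so 7537 is inert.

inert — (7537) stays prime in O_K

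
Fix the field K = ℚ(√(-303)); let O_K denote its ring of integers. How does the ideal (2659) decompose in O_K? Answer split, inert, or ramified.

Since -303 ≡ 1 mod 4, the ring of integers is ℤ[(1+√-303)/2] with discriminant -303.
2659 ∤ -303, so 2659 is unramified.
Compute (-303/2659) via Euler: 2356^((2659-1)/2) mod 2659 = 1, so (-303/2659) = 1.
(-303/2659) = 1, so 2659 splits.

2659 splits in O_K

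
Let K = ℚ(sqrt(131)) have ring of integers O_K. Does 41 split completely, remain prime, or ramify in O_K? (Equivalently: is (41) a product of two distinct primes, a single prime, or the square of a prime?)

split

d = 131 ≡ 3 (mod 4), so O_K = ℤ[√131] and disc(K) = 4d = 524.
disc(K) = 524 is not divisible by 41; 41 is unramified.
Compute (131/41) via Euler: 8^((41-1)/2) mod 41 = 1, so (131/41) = 1.
(131/41) = 1, so 41 splits.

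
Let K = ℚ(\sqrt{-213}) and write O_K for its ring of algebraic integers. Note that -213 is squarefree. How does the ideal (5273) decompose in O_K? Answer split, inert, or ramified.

p is inert

d = -213 ≡ 3 (mod 4), so O_K = ℤ[√-213] and disc(K) = 4d = -852.
disc(K) = -852 is not divisible by 5273; 5273 is unramified.
Compute (-213/5273) via Euler: 5060^((5273-1)/2) mod 5273 = 5272, so (-213/5273) = -1.
(-213/5273) = -1, so 5273 is inert.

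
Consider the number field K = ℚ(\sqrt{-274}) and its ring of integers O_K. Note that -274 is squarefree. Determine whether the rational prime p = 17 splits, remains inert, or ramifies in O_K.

d = -274 ≡ 2 (mod 4), so O_K = ℤ[√-274] and disc(K) = 4d = -1096.
disc(K) = -1096 is not divisible by 17; 17 is unramified.
Euler's criterion: (-274)^8 mod 17 = 1. Thus (-274|17) = 1.
Legendre symbol 1 ⇒ 17 is split.

splits completely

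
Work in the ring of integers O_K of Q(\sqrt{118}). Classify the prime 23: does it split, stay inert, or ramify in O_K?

p splits

d = 118 ≡ 2 (mod 4), so O_K = ℤ[√118] and disc(K) = 4d = 472.
23 ∤ 472, so 23 is unramified.
Euler's criterion: 118^11 mod 23 = 1. Thus (118|23) = 1.
d is a quadratic residue mod p, hence 23 splits in O_K.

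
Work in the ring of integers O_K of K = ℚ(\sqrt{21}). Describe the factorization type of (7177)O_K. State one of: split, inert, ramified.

21 mod 4 = 1, hence disc K = 21 and O_K = ℤ[(1+√21)/2].
disc(K) = 21 is not divisible by 7177; 7177 is unramified.
Euler's criterion: 21^3588 mod 7177 = 1. Thus (21|7177) = 1.
Legendre symbol 1 ⇒ 7177 is split.

splits completely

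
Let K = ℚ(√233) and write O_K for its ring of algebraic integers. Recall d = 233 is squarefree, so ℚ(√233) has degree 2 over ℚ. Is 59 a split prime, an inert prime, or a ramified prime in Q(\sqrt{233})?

d = 233 ≡ 1 (mod 4), so O_K = ℤ[(1+√233)/2] and disc(K) = d = 233.
Since gcd(59, 233) = 1 the prime 59 does not ramify.
Legendre symbol by Euler's criterion: (233/59) ≡ 233^29 ≡ 58 (mod 59), i.e. (233/59) = -1.
d is a non-residue mod p, hence 59 remains inert in O_K.

p is inert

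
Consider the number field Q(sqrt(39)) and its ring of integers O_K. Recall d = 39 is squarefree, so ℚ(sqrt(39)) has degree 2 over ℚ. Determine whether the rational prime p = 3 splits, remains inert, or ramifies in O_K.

ramifies in O_K

39 mod 4 = 3, hence disc K = 4·39 = 156 and O_K = ℤ[√39].
3 divides disc(K) = 156, so 3 ramifies.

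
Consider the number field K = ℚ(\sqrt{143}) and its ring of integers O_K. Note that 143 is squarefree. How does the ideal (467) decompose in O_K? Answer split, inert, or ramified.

d = 143 ≡ 3 (mod 4), so O_K = ℤ[√143] and disc(K) = 4d = 572.
Since gcd(467, 572) = 1 the prime 467 does not ramify.
(143/467) = 143^233 mod 467 = 466, giving Legendre symbol -1.
Legendre symbol -1 ⇒ 467 is inert.

remains prime (inert)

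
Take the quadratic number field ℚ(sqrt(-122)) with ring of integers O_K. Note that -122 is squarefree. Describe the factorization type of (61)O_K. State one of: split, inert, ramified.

Since -122 ≢ 1 mod 4, the ring of integers is ℤ[√-122] with discriminant 4·(-122) = -488.
disc(K) = -488 = 61·(-8), so p = 61 is ramified.

ramified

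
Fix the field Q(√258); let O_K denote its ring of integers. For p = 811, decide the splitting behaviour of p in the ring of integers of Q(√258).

split

258 mod 4 = 2, hence disc K = 4·258 = 1032 and O_K = ℤ[√258].
811 ∤ 1032, so 811 is unramified.
Legendre symbol by Euler's criterion: (258/811) ≡ 258^405 ≡ 1 (mod 811), i.e. (258/811) = 1.
d is a quadratic residue mod p, hence 811 splits in O_K.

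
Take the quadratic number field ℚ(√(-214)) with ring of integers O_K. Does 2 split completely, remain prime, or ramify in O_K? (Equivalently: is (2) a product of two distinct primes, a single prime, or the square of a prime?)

-214 mod 4 = 2, hence disc K = 4·(-214) = -856 and O_K = ℤ[√-214].
2 divides disc(K) = -856, so 2 ramifies.

ramified — (2) = 𝔭²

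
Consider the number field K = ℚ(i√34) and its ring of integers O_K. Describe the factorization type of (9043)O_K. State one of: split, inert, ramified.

split — (9043) = 𝔭₁𝔭₂ with 𝔭₁ ≠ 𝔭₂

-34 mod 4 = 2, hence disc K = 4·(-34) = -136 and O_K = ℤ[√-34].
disc(K) = -136 is not divisible by 9043; 9043 is unramified.
Compute (-34/9043) via Euler: 9009^((9043-1)/2) mod 9043 = 1, so (-34/9043) = 1.
(-34/9043) = 1, so 9043 splits.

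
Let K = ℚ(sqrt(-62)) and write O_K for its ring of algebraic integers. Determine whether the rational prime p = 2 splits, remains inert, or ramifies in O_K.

Since -62 ≢ 1 mod 4, the ring of integers is ℤ[√-62] with discriminant 4·(-62) = -248.
Ramification test: 2 | -248. The prime 2 ramifies in K.

ramified — (2) = 𝔭²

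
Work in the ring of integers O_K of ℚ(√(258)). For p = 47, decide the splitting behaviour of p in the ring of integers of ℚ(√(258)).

Since 258 ≢ 1 mod 4, the ring of integers is ℤ[√258] with discriminant 4·258 = 1032.
disc(K) = 1032 is not divisible by 47; 47 is unramified.
Euler's criterion: 258^23 mod 47 = 46. Thus (258|47) = -1.
Legendre symbol -1 ⇒ 47 is inert.

p is inert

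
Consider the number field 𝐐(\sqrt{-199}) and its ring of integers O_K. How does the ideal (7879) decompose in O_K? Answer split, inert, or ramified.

-199 mod 4 = 1, hence disc K = -199 and O_K = ℤ[(1+√-199)/2].
disc(K) = -199 is not divisible by 7879; 7879 is unramified.
Legendre symbol by Euler's criterion: (-199/7879) ≡ (-199)^3939 ≡ 7878 (mod 7879), i.e. (-199/7879) = -1.
(-199/7879) = -1, so 7879 is inert.

7879 remains inert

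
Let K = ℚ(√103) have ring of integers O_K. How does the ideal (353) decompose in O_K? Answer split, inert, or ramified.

353 remains inert

d = 103 ≡ 3 (mod 4), so O_K = ℤ[√103] and disc(K) = 4d = 412.
disc(K) = 412 is not divisible by 353; 353 is unramified.
(103/353) = 103^176 mod 353 = 352, giving Legendre symbol -1.
d is a non-residue mod p, hence 353 remains inert in O_K.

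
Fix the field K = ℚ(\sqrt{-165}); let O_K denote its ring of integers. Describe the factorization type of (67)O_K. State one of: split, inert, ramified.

splits completely

-165 mod 4 = 3, hence disc K = 4·(-165) = -660 and O_K = ℤ[√-165].
Since gcd(67, -660) = 1 the prime 67 does not ramify.
Legendre symbol by Euler's criterion: (-165/67) ≡ (-165)^33 ≡ 1 (mod 67), i.e. (-165/67) = 1.
Legendre symbol 1 ⇒ 67 is split.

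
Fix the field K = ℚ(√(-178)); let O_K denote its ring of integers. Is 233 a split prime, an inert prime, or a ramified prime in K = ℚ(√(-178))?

233 splits in O_K

-178 mod 4 = 2, hence disc K = 4·(-178) = -712 and O_K = ℤ[√-178].
233 ∤ -712, so 233 is unramified.
Euler's criterion: (-178)^116 mod 233 = 1. Thus (-178|233) = 1.
Legendre symbol 1 ⇒ 233 is split.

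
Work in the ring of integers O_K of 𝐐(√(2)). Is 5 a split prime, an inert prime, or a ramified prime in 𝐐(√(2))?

remains prime (inert)

2 mod 4 = 2, hence disc K = 4·2 = 8 and O_K = ℤ[√2].
disc(K) = 8 is not divisible by 5; 5 is unramified.
Euler's criterion: 2^2 mod 5 = 4. Thus (2|5) = -1.
Legendre symbol -1 ⇒ 5 is inert.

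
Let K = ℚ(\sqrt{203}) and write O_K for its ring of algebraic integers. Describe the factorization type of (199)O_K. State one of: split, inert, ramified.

split

d = 203 ≡ 3 (mod 4), so O_K = ℤ[√203] and disc(K) = 4d = 812.
199 ∤ 812, so 199 is unramified.
Compute (203/199) via Euler: 4^((199-1)/2) mod 199 = 1, so (203/199) = 1.
d is a quadratic residue mod p, hence 199 splits in O_K.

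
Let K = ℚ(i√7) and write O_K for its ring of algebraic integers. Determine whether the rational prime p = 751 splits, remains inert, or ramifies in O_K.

split — (751) = 𝔭₁𝔭₂ with 𝔭₁ ≠ 𝔭₂

d = -7 ≡ 1 (mod 4), so O_K = ℤ[(1+√-7)/2] and disc(K) = d = -7.
disc(K) = -7 is not divisible by 751; 751 is unramified.
(-7/751) = 744^375 mod 751 = 1, giving Legendre symbol 1.
d is a quadratic residue mod p, hence 751 splits in O_K.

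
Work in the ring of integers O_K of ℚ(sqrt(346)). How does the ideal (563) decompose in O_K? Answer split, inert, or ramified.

Since 346 ≢ 1 mod 4, the ring of integers is ℤ[√346] with discriminant 4·346 = 1384.
Since gcd(563, 1384) = 1 the prime 563 does not ramify.
(346/563) = 346^281 mod 563 = 1, giving Legendre symbol 1.
Legendre symbol 1 ⇒ 563 is split.

split — (563) = 𝔭₁𝔭₂ with 𝔭₁ ≠ 𝔭₂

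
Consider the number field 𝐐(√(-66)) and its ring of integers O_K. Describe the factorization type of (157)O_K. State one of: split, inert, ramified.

d = -66 ≡ 2 (mod 4), so O_K = ℤ[√-66] and disc(K) = 4d = -264.
Since gcd(157, -264) = 1 the prime 157 does not ramify.
Legendre symbol by Euler's criterion: (-66/157) ≡ (-66)^78 ≡ 156 (mod 157), i.e. (-66/157) = -1.
(-66/157) = -1, so 157 is inert.

inert — (157) stays prime in O_K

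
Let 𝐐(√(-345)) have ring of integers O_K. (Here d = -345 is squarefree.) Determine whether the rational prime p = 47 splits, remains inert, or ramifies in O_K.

47 remains inert

Since -345 ≢ 1 mod 4, the ring of integers is ℤ[√-345] with discriminant 4·(-345) = -1380.
disc(K) = -1380 is not divisible by 47; 47 is unramified.
(-345/47) = 31^23 mod 47 = 46, giving Legendre symbol -1.
(-345/47) = -1, so 47 is inert.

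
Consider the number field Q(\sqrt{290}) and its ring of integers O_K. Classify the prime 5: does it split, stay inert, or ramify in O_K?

5 is ramified

290 mod 4 = 2, hence disc K = 4·290 = 1160 and O_K = ℤ[√290].
Ramification test: 5 | 1160. The prime 5 ramifies in K.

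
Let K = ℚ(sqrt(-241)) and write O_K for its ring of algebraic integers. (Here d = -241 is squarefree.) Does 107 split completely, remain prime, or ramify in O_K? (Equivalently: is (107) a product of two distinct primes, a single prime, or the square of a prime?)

inert

Since -241 ≢ 1 mod 4, the ring of integers is ℤ[√-241] with discriminant 4·(-241) = -964.
Since gcd(107, -964) = 1 the prime 107 does not ramify.
Legendre symbol by Euler's criterion: (-241/107) ≡ (-241)^53 ≡ 106 (mod 107), i.e. (-241/107) = -1.
(-241/107) = -1, so 107 is inert.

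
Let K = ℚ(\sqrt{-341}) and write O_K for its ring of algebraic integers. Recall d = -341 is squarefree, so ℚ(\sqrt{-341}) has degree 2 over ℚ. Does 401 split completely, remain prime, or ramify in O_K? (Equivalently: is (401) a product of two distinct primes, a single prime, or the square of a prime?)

inert — (401) stays prime in O_K

Since -341 ≢ 1 mod 4, the ring of integers is ℤ[√-341] with discriminant 4·(-341) = -1364.
disc(K) = -1364 is not divisible by 401; 401 is unramified.
Compute (-341/401) via Euler: 60^((401-1)/2) mod 401 = 400, so (-341/401) = -1.
d is a non-residue mod p, hence 401 remains inert in O_K.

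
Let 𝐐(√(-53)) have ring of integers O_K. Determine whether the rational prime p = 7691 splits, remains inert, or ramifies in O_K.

7691 remains inert

Since -53 ≢ 1 mod 4, the ring of integers is ℤ[√-53] with discriminant 4·(-53) = -212.
disc(K) = -212 is not divisible by 7691; 7691 is unramified.
Euler's criterion: (-53)^3845 mod 7691 = 7690. Thus (-53|7691) = -1.
Legendre symbol -1 ⇒ 7691 is inert.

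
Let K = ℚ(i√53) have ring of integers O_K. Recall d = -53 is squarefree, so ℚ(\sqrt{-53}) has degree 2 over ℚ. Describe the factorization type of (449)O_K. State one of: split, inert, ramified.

split

Since -53 ≢ 1 mod 4, the ring of integers is ℤ[√-53] with discriminant 4·(-53) = -212.
449 ∤ -212, so 449 is unramified.
Legendre symbol by Euler's criterion: (-53/449) ≡ (-53)^224 ≡ 1 (mod 449), i.e. (-53/449) = 1.
(-53/449) = 1, so 449 splits.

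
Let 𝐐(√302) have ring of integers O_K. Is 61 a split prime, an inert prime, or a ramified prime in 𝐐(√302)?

d = 302 ≡ 2 (mod 4), so O_K = ℤ[√302] and disc(K) = 4d = 1208.
Since gcd(61, 1208) = 1 the prime 61 does not ramify.
Euler's criterion: 302^30 mod 61 = 1. Thus (302|61) = 1.
Legendre symbol 1 ⇒ 61 is split.

61 splits in O_K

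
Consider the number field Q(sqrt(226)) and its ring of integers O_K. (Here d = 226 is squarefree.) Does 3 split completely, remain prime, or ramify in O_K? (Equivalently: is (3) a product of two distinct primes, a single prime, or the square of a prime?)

split

226 mod 4 = 2, hence disc K = 4·226 = 904 and O_K = ℤ[√226].
disc(K) = 904 is not divisible by 3; 3 is unramified.
Compute (226/3) via Euler: 1^((3-1)/2) mod 3 = 1, so (226/3) = 1.
(226/3) = 1, so 3 splits.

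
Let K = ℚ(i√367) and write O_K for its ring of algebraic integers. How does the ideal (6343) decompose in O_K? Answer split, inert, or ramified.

Since -367 ≡ 1 mod 4, the ring of integers is ℤ[(1+√-367)/2] with discriminant -367.
disc(K) = -367 is not divisible by 6343; 6343 is unramified.
(-367/6343) = 5976^3171 mod 6343 = 1, giving Legendre symbol 1.
Legendre symbol 1 ⇒ 6343 is split.

split — (6343) = 𝔭₁𝔭₂ with 𝔭₁ ≠ 𝔭₂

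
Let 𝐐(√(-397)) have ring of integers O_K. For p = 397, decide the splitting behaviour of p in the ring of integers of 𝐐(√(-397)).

-397 mod 4 = 3, hence disc K = 4·(-397) = -1588 and O_K = ℤ[√-397].
397 divides disc(K) = -1588, so 397 ramifies.

397 is ramified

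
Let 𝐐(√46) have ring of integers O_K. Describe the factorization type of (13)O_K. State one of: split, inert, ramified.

inert

46 mod 4 = 2, hence disc K = 4·46 = 184 and O_K = ℤ[√46].
13 ∤ 184, so 13 is unramified.
Euler's criterion: 46^6 mod 13 = 12. Thus (46|13) = -1.
Legendre symbol -1 ⇒ 13 is inert.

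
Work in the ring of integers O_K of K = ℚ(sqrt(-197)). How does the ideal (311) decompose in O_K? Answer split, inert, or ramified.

d = -197 ≡ 3 (mod 4), so O_K = ℤ[√-197] and disc(K) = 4d = -788.
311 ∤ -788, so 311 is unramified.
Compute (-197/311) via Euler: 114^((311-1)/2) mod 311 = 310, so (-197/311) = -1.
(-197/311) = -1, so 311 is inert.

311 remains inert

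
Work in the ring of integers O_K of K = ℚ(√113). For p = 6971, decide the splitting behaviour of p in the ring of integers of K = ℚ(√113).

remains prime (inert)

113 mod 4 = 1, hence disc K = 113 and O_K = ℤ[(1+√113)/2].
disc(K) = 113 is not divisible by 6971; 6971 is unramified.
Legendre symbol by Euler's criterion: (113/6971) ≡ 113^3485 ≡ 6970 (mod 6971), i.e. (113/6971) = -1.
Legendre symbol -1 ⇒ 6971 is inert.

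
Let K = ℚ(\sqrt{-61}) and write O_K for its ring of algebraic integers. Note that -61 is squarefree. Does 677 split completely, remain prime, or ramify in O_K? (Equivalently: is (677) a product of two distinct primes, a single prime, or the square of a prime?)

inert

-61 mod 4 = 3, hence disc K = 4·(-61) = -244 and O_K = ℤ[√-61].
disc(K) = -244 is not divisible by 677; 677 is unramified.
Euler's criterion: (-61)^338 mod 677 = 676. Thus (-61|677) = -1.
Legendre symbol -1 ⇒ 677 is inert.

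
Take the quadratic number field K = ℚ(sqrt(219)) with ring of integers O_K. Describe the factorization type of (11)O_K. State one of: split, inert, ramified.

11 remains inert

d = 219 ≡ 3 (mod 4), so O_K = ℤ[√219] and disc(K) = 4d = 876.
disc(K) = 876 is not divisible by 11; 11 is unramified.
(219/11) = 10^5 mod 11 = 10, giving Legendre symbol -1.
d is a non-residue mod p, hence 11 remains inert in O_K.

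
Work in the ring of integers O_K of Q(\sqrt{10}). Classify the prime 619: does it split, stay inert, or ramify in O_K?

p is inert

10 mod 4 = 2, hence disc K = 4·10 = 40 and O_K = ℤ[√10].
disc(K) = 40 is not divisible by 619; 619 is unramified.
Euler's criterion: 10^309 mod 619 = 618. Thus (10|619) = -1.
d is a non-residue mod p, hence 619 remains inert in O_K.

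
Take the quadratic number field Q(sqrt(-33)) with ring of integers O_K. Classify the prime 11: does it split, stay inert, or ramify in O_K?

ramified

Since -33 ≢ 1 mod 4, the ring of integers is ℤ[√-33] with discriminant 4·(-33) = -132.
Ramification test: 11 | -132. The prime 11 ramifies in K.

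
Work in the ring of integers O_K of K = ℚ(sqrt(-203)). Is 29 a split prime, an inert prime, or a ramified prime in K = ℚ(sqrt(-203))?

-203 mod 4 = 1, hence disc K = -203 and O_K = ℤ[(1+√-203)/2].
Ramification test: 29 | -203. The prime 29 ramifies in K.

ramified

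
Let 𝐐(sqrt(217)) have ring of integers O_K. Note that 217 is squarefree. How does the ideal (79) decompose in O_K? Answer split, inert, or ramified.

remains prime (inert)

Since 217 ≡ 1 mod 4, the ring of integers is ℤ[(1+√217)/2] with discriminant 217.
Since gcd(79, 217) = 1 the prime 79 does not ramify.
Legendre symbol by Euler's criterion: (217/79) ≡ 217^39 ≡ 78 (mod 79), i.e. (217/79) = -1.
(217/79) = -1, so 79 is inert.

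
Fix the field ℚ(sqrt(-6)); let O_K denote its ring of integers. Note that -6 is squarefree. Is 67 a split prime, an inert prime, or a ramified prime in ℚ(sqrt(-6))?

inert — (67) stays prime in O_K

Since -6 ≢ 1 mod 4, the ring of integers is ℤ[√-6] with discriminant 4·(-6) = -24.
disc(K) = -24 is not divisible by 67; 67 is unramified.
(-6/67) = 61^33 mod 67 = 66, giving Legendre symbol -1.
d is a non-residue mod p, hence 67 remains inert in O_K.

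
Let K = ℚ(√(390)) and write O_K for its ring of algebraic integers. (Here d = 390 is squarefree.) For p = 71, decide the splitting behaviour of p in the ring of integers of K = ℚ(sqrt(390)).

390 mod 4 = 2, hence disc K = 4·390 = 1560 and O_K = ℤ[√390].
disc(K) = 1560 is not divisible by 71; 71 is unramified.
Compute (390/71) via Euler: 35^((71-1)/2) mod 71 = 70, so (390/71) = -1.
(390/71) = -1, so 71 is inert.

inert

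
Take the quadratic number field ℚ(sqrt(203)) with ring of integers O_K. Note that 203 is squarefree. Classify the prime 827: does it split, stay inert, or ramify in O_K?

Since 203 ≢ 1 mod 4, the ring of integers is ℤ[√203] with discriminant 4·203 = 812.
827 ∤ 812, so 827 is unramified.
Euler's criterion: 203^413 mod 827 = 1. Thus (203|827) = 1.
Legendre symbol 1 ⇒ 827 is split.

827 splits in O_K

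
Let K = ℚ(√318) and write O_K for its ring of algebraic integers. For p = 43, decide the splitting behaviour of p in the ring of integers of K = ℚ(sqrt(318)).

43 splits in O_K

d = 318 ≡ 2 (mod 4), so O_K = ℤ[√318] and disc(K) = 4d = 1272.
disc(K) = 1272 is not divisible by 43; 43 is unramified.
(318/43) = 17^21 mod 43 = 1, giving Legendre symbol 1.
d is a quadratic residue mod p, hence 43 splits in O_K.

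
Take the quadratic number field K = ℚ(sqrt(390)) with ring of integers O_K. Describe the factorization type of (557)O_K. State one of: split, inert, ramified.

split

d = 390 ≡ 2 (mod 4), so O_K = ℤ[√390] and disc(K) = 4d = 1560.
disc(K) = 1560 is not divisible by 557; 557 is unramified.
(390/557) = 390^278 mod 557 = 1, giving Legendre symbol 1.
(390/557) = 1, so 557 splits.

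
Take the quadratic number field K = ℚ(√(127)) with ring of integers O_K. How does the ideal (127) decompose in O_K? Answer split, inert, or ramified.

Since 127 ≢ 1 mod 4, the ring of integers is ℤ[√127] with discriminant 4·127 = 508.
127 divides disc(K) = 508, so 127 ramifies.

ramifies in O_K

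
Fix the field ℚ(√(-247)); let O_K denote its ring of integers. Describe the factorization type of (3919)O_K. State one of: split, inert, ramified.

Since -247 ≡ 1 mod 4, the ring of integers is ℤ[(1+√-247)/2] with discriminant -247.
disc(K) = -247 is not divisible by 3919; 3919 is unramified.
Legendre symbol by Euler's criterion: (-247/3919) ≡ (-247)^1959 ≡ 3918 (mod 3919), i.e. (-247/3919) = -1.
d is a non-residue mod p, hence 3919 remains inert in O_K.

inert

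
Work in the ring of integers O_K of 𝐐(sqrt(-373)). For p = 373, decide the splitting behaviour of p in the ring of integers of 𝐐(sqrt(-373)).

p ramifies

Since -373 ≢ 1 mod 4, the ring of integers is ℤ[√-373] with discriminant 4·(-373) = -1492.
373 divides disc(K) = -1492, so 373 ramifies.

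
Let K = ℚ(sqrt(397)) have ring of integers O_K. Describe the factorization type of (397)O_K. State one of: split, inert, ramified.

p ramifies

397 mod 4 = 1, hence disc K = 397 and O_K = ℤ[(1+√397)/2].
397 divides disc(K) = 397, so 397 ramifies.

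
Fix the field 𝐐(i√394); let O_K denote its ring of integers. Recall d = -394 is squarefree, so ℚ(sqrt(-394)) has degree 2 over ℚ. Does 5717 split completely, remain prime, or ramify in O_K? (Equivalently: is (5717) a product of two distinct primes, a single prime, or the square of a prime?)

remains prime (inert)

-394 mod 4 = 2, hence disc K = 4·(-394) = -1576 and O_K = ℤ[√-394].
Since gcd(5717, -1576) = 1 the prime 5717 does not ramify.
Euler's criterion: (-394)^2858 mod 5717 = 5716. Thus (-394|5717) = -1.
(-394/5717) = -1, so 5717 is inert.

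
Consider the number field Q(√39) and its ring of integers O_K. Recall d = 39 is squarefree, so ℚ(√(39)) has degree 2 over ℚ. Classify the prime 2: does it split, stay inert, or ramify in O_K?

Since 39 ≢ 1 mod 4, the ring of integers is ℤ[√39] with discriminant 4·39 = 156.
disc(K) = 156 = 2·78, so p = 2 is ramified.

ramifies in O_K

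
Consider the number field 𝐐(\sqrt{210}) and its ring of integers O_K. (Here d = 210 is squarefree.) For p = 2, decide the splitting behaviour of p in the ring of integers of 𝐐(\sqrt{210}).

ramified — (2) = 𝔭²

d = 210 ≡ 2 (mod 4), so O_K = ℤ[√210] and disc(K) = 4d = 840.
2 divides disc(K) = 840, so 2 ramifies.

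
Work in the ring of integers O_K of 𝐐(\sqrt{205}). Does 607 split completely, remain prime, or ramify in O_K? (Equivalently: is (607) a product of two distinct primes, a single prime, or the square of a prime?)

607 remains inert

205 mod 4 = 1, hence disc K = 205 and O_K = ℤ[(1+√205)/2].
Since gcd(607, 205) = 1 the prime 607 does not ramify.
Legendre symbol by Euler's criterion: (205/607) ≡ 205^303 ≡ 606 (mod 607), i.e. (205/607) = -1.
(205/607) = -1, so 607 is inert.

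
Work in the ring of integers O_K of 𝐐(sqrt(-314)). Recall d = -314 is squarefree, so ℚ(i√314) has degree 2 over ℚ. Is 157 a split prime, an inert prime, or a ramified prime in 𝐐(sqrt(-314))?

Since -314 ≢ 1 mod 4, the ring of integers is ℤ[√-314] with discriminant 4·(-314) = -1256.
157 divides disc(K) = -1256, so 157 ramifies.

ramifies in O_K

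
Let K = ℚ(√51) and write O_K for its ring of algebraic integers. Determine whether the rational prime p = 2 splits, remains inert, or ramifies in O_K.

p ramifies

d = 51 ≡ 3 (mod 4), so O_K = ℤ[√51] and disc(K) = 4d = 204.
disc(K) = 204 = 2·102, so p = 2 is ramified.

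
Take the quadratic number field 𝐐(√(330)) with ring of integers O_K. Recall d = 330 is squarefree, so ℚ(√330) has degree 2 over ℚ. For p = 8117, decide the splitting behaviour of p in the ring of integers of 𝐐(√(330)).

splits completely

Since 330 ≢ 1 mod 4, the ring of integers is ℤ[√330] with discriminant 4·330 = 1320.
disc(K) = 1320 is not divisible by 8117; 8117 is unramified.
(330/8117) = 330^4058 mod 8117 = 1, giving Legendre symbol 1.
(330/8117) = 1, so 8117 splits.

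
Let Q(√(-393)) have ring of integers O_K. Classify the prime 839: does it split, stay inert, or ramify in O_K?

839 splits in O_K

Since -393 ≢ 1 mod 4, the ring of integers is ℤ[√-393] with discriminant 4·(-393) = -1572.
839 ∤ -1572, so 839 is unramified.
Compute (-393/839) via Euler: 446^((839-1)/2) mod 839 = 1, so (-393/839) = 1.
d is a quadratic residue mod p, hence 839 splits in O_K.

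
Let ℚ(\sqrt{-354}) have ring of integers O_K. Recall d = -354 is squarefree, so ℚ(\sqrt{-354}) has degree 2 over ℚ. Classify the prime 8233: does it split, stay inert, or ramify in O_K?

d = -354 ≡ 2 (mod 4), so O_K = ℤ[√-354] and disc(K) = 4d = -1416.
8233 ∤ -1416, so 8233 is unramified.
Euler's criterion: (-354)^4116 mod 8233 = 8232. Thus (-354|8233) = -1.
(-354/8233) = -1, so 8233 is inert.

p is inert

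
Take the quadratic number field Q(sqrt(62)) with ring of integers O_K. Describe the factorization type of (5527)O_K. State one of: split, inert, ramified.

62 mod 4 = 2, hence disc K = 4·62 = 248 and O_K = ℤ[√62].
5527 ∤ 248, so 5527 is unramified.
Compute (62/5527) via Euler: 62^((5527-1)/2) mod 5527 = 5526, so (62/5527) = -1.
d is a non-residue mod p, hence 5527 remains inert in O_K.

inert — (5527) stays prime in O_K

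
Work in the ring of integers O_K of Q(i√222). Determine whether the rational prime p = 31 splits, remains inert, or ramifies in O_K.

31 remains inert

Since -222 ≢ 1 mod 4, the ring of integers is ℤ[√-222] with discriminant 4·(-222) = -888.
disc(K) = -888 is not divisible by 31; 31 is unramified.
Compute (-222/31) via Euler: 26^((31-1)/2) mod 31 = 30, so (-222/31) = -1.
(-222/31) = -1, so 31 is inert.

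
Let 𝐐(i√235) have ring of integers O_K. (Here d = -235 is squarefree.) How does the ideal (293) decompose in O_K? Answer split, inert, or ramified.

d = -235 ≡ 1 (mod 4), so O_K = ℤ[(1+√-235)/2] and disc(K) = d = -235.
293 ∤ -235, so 293 is unramified.
(-235/293) = 58^146 mod 293 = 1, giving Legendre symbol 1.
d is a quadratic residue mod p, hence 293 splits in O_K.

splits completely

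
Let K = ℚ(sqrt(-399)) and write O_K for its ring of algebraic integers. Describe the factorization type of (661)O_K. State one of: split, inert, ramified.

Since -399 ≡ 1 mod 4, the ring of integers is ℤ[(1+√-399)/2] with discriminant -399.
Since gcd(661, -399) = 1 the prime 661 does not ramify.
(-399/661) = 262^330 mod 661 = 1, giving Legendre symbol 1.
d is a quadratic residue mod p, hence 661 splits in O_K.

p splits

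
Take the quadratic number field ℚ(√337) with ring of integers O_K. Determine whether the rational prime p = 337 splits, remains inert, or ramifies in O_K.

Since 337 ≡ 1 mod 4, the ring of integers is ℤ[(1+√337)/2] with discriminant 337.
Ramification test: 337 | 337. The prime 337 ramifies in K.

ramified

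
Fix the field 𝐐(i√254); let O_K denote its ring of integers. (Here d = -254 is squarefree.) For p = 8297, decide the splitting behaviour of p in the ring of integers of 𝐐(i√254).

8297 splits in O_K

-254 mod 4 = 2, hence disc K = 4·(-254) = -1016 and O_K = ℤ[√-254].
8297 ∤ -1016, so 8297 is unramified.
Euler's criterion: (-254)^4148 mod 8297 = 1. Thus (-254|8297) = 1.
(-254/8297) = 1, so 8297 splits.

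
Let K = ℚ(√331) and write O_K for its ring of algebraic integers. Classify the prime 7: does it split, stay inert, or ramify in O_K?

7 splits in O_K

Since 331 ≢ 1 mod 4, the ring of integers is ℤ[√331] with discriminant 4·331 = 1324.
Since gcd(7, 1324) = 1 the prime 7 does not ramify.
Euler's criterion: 331^3 mod 7 = 1. Thus (331|7) = 1.
(331/7) = 1, so 7 splits.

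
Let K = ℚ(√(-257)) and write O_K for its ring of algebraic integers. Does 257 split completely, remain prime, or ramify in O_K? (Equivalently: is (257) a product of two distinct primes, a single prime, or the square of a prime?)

257 is ramified

d = -257 ≡ 3 (mod 4), so O_K = ℤ[√-257] and disc(K) = 4d = -1028.
257 divides disc(K) = -1028, so 257 ramifies.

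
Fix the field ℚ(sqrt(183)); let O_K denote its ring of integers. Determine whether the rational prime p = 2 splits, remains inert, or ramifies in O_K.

ramifies in O_K

183 mod 4 = 3, hence disc K = 4·183 = 732 and O_K = ℤ[√183].
disc(K) = 732 = 2·366, so p = 2 is ramified.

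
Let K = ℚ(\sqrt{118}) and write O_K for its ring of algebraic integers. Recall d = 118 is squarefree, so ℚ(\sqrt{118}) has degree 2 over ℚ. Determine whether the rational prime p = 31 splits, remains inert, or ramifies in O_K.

split

Since 118 ≢ 1 mod 4, the ring of integers is ℤ[√118] with discriminant 4·118 = 472.
31 ∤ 472, so 31 is unramified.
(118/31) = 25^15 mod 31 = 1, giving Legendre symbol 1.
(118/31) = 1, so 31 splits.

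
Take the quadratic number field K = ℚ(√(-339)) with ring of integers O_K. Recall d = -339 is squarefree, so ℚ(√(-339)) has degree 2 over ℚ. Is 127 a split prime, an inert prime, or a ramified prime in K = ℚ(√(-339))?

d = -339 ≡ 1 (mod 4), so O_K = ℤ[(1+√-339)/2] and disc(K) = d = -339.
disc(K) = -339 is not divisible by 127; 127 is unramified.
Compute (-339/127) via Euler: 42^((127-1)/2) mod 127 = 1, so (-339/127) = 1.
d is a quadratic residue mod p, hence 127 splits in O_K.

split — (127) = 𝔭₁𝔭₂ with 𝔭₁ ≠ 𝔭₂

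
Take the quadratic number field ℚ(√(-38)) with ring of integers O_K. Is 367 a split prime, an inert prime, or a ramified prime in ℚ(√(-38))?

splits completely

Since -38 ≢ 1 mod 4, the ring of integers is ℤ[√-38] with discriminant 4·(-38) = -152.
367 ∤ -152, so 367 is unramified.
Compute (-38/367) via Euler: 329^((367-1)/2) mod 367 = 1, so (-38/367) = 1.
(-38/367) = 1, so 367 splits.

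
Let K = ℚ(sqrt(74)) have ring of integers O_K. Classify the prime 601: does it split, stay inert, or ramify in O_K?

split

74 mod 4 = 2, hence disc K = 4·74 = 296 and O_K = ℤ[√74].
601 ∤ 296, so 601 is unramified.
(74/601) = 74^300 mod 601 = 1, giving Legendre symbol 1.
d is a quadratic residue mod p, hence 601 splits in O_K.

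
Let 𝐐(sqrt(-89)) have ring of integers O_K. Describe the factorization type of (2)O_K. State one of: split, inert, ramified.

d = -89 ≡ 3 (mod 4), so O_K = ℤ[√-89] and disc(K) = 4d = -356.
2 divides disc(K) = -356, so 2 ramifies.

ramifies in O_K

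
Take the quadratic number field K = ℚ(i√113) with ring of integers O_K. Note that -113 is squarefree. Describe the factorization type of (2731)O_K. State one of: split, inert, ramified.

2731 splits in O_K

Since -113 ≢ 1 mod 4, the ring of integers is ℤ[√-113] with discriminant 4·(-113) = -452.
2731 ∤ -452, so 2731 is unramified.
Legendre symbol by Euler's criterion: (-113/2731) ≡ (-113)^1365 ≡ 1 (mod 2731), i.e. (-113/2731) = 1.
Legendre symbol 1 ⇒ 2731 is split.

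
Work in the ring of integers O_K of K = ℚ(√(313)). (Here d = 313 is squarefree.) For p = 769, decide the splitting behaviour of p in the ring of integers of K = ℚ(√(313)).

Since 313 ≡ 1 mod 4, the ring of integers is ℤ[(1+√313)/2] with discriminant 313.
769 ∤ 313, so 769 is unramified.
Euler's criterion: 313^384 mod 769 = 1. Thus (313|769) = 1.
d is a quadratic residue mod p, hence 769 splits in O_K.

split — (769) = 𝔭₁𝔭₂ with 𝔭₁ ≠ 𝔭₂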